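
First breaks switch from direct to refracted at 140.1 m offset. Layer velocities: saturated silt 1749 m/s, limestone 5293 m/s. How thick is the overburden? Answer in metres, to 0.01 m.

x_cross = 2h·√((V₂+V₁)/(V₂−V₁)) → h = x_cross / (2·√((V₂+V₁)/(V₂−V₁))).
√((V₂+V₁)/(V₂−V₁)) = √((5293+1749)/(5293−1749)) = 1.4096.
h = 140.1 / (2·1.4096) = 49.69 m.

49.69 m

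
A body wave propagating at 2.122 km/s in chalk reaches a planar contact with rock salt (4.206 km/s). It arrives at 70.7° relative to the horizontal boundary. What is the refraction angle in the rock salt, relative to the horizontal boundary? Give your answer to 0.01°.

49.07°

Angle from the normal: 90° − 70.7° = 19.3°.
Snell's law: sin θ₂ = (V₂/V₁)·sin θ₁ = (4.206/2.122)·sin 19.3° = 0.6551.
θ₂ = sin⁻¹(0.6551) = 40.93° (from vertical).
From the interface: 90° − 40.93° = 49.07°.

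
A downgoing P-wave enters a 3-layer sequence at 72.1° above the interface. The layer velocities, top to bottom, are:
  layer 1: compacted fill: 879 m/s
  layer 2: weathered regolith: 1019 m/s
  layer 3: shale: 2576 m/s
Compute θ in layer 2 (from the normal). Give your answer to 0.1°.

20.9°

From the normal: θ₁ = 90° − 72.1° = 17.9°.
Snell's law across each interface conserves sin θ / V, so sin θ_2 = V_2·sin θ₁/V₁.
sin θ_2 = 1019 × sin 17.9° / 879 = 0.3563.
θ_2 = arcsin 0.3563 = 20.87°.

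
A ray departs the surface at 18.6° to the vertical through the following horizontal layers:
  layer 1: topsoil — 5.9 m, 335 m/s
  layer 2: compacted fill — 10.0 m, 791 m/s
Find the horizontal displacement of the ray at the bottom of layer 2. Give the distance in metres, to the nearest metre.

Apply Snell's law at each interface; in layer i the horizontal offset is hᵢ·tan θᵢ.
Layer 1: θ = 18.60°; offset = 5.9·tan 18.60° = 1.986 m.
Layer 2: sin θ = 791·sin 18.6°/335 = 0.7531, θ = 48.86°; offset = 10.0·tan 48.86° = 11.448 m.
Σ offsets = 13.433 m.

13 m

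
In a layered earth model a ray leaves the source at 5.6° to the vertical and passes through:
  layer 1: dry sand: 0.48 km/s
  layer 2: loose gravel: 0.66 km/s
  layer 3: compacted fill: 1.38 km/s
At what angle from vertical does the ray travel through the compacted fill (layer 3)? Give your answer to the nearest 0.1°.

16.3°

Ray parameter p = sin 5.6° / 0.48 = 2.0330e-01 s/km.
sin θ_3 = p·V_3 = 2.0330e-01 × 1.38 = 0.2806.
θ_3 = arcsin 0.2806 = 16.29°.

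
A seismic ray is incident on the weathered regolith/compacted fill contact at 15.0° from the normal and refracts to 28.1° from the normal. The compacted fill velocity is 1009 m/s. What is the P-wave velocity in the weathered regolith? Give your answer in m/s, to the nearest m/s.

sin 15.0° = 0.2588; sin 28.1° = 0.4710.
V₁ = V₂·(sin θ₁/sin θ₂) = 1009·(0.2588/0.4710) = 554.44 m/s.

554 m/s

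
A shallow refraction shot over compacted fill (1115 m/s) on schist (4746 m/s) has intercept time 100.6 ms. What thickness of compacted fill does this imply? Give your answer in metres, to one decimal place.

θ_c = arcsin(1115/4746) = 13.59°; cos θ_c = 0.9720.
tᵢ = 2h cos θ_c/V₁ ⇒ h = tᵢ·V₁/(2 cos θ_c) = 0.1006·1115/(2·0.9720) = 57.70 m.

57.7 m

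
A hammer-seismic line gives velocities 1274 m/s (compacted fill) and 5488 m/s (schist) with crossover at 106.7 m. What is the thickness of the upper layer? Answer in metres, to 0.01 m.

42.12 m

h = (x_cross/2)·√((V₂−V₁)/(V₂+V₁)).
(V₂−V₁)/(V₂+V₁) = (5488−1274)/(5488+1274) = 0.6232; √ = 0.7894.
h = (106.7/2)·0.7894 = 42.12 m.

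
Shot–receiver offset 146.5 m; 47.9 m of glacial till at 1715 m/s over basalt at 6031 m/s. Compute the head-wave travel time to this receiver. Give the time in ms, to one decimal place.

θ_c = arcsin(V₁/V₂) = arcsin(1715/6031) = 16.52°, cos θ_c = 0.9587.
Intercept time tᵢ = 2h cos θ_c / V₁ = 2·47.9·0.9587/1715 = 0.05355 s.
t = x/V₂ + tᵢ = 146.5/6031 + 0.05355 = 0.07785 s.

77.8 ms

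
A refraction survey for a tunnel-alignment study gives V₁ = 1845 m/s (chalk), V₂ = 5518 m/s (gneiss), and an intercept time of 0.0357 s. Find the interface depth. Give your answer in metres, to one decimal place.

θ_c = arcsin(1845/5518) = 19.53°; cos θ_c = 0.9424.
tᵢ = 2h cos θ_c/V₁ ⇒ h = tᵢ·V₁/(2 cos θ_c) = 0.0357·1845/(2·0.9424) = 34.94 m.

34.9 m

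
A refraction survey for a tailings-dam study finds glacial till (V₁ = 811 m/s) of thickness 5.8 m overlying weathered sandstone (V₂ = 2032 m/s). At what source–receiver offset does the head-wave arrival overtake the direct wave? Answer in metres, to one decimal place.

17.7 m

θ_c = arcsin(811/2032) = 23.52°, so cos θ_c = 0.9169 and tᵢ = 2h cos θ_c/V₁ = 0.0131 s.
At crossover x/V₁ = x/V₂ + tᵢ ⇒ x = tᵢ/(1/V₁ − 1/V₂) = 0.01311/(1.2330e-03 − 4.9213e-04) = 17.70 m.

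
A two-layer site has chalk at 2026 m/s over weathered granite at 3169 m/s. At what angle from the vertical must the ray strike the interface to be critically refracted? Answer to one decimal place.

39.7°

Critical incidence: sin θ_c = V₁/V₂ = 2026/3169 = 0.6393.
θ_c = arcsin 0.6393 = 39.74°.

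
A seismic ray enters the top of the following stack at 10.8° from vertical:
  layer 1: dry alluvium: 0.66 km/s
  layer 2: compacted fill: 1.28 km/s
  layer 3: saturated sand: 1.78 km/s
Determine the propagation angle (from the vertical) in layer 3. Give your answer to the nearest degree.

Ray parameter p = sin 10.8° / 0.66 = 2.8391e-01 s/km.
sin θ_3 = p·V_3 = 2.8391e-01 × 1.78 = 0.5054.
θ_3 = arcsin 0.5054 = 30.36°.

30°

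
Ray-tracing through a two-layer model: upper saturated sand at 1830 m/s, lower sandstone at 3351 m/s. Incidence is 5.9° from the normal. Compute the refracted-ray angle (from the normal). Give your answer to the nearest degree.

sin θ₁/V₁ = sin θ₂/V₂ ⇒ sin θ₂ = 3351·sin 5.9°/1830 = 3351·0.1028/1830 = 0.1882.
θ₂ = sin⁻¹(0.1882) = 10.85° (from vertical).

11°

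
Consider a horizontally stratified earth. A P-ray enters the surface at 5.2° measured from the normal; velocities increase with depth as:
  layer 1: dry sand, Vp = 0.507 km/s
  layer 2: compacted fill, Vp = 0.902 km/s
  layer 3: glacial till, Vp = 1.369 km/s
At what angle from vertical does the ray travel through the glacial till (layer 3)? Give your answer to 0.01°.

Ray parameter p = sin 5.2° / 0.507 = 1.7876e-01 s/km.
sin θ_3 = p·V_3 = 1.7876e-01 × 1.369 = 0.2447.
θ_3 = arcsin 0.2447 = 14.17°.

14.17°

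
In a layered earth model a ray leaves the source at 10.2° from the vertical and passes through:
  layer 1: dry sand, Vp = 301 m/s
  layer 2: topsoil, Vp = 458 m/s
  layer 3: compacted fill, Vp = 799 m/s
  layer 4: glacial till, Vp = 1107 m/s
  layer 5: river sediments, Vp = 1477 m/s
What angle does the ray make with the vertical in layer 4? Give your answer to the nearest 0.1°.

40.6°

Ray parameter p = sin 10.2° / 301 = 5.8832e-04 s/m.
sin θ_4 = p·V_4 = 5.8832e-04 × 1107 = 0.6513.
θ_4 = arcsin 0.6513 = 40.64°.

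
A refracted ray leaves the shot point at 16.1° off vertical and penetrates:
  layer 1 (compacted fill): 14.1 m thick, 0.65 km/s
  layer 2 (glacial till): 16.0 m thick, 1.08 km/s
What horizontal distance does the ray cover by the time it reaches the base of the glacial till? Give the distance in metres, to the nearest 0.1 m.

Apply Snell's law at each interface; in layer i the horizontal offset is hᵢ·tan θᵢ.
Layer 1: θ = 16.10°; offset = 14.1·tan 16.10° = 4.070 m.
Layer 2: sin θ = 1.08·sin 16.1°/0.65 = 0.4608, θ = 27.44°; offset = 16.0·tan 27.44° = 8.307 m.
Summing the layer offsets gives 12.376 m.

12.4 m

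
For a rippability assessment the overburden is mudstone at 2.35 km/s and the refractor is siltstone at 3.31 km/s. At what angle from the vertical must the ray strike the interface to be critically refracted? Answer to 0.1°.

At critical incidence the refracted ray runs along the interface (θ₂ = 90°), so sin θ_c = V₁/V₂.
θ_c = arcsin(2.35/3.31) = arcsin 0.7100 = 45.23°.

45.2°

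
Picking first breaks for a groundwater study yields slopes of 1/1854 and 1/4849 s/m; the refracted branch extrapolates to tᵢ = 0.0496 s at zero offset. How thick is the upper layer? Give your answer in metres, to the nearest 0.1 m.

49.8 m

θ_c = arcsin(1854/4849) = 22.48°; cos θ_c = 0.9240.
tᵢ = 2h cos θ_c/V₁ ⇒ h = tᵢ·V₁/(2 cos θ_c) = 0.0496·1854/(2·0.9240) = 49.76 m.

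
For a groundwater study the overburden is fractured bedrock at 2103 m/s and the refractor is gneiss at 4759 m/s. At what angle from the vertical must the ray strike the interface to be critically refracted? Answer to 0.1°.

Critical incidence: sin θ_c = V₁/V₂ = 2103/4759 = 0.4419.
θ_c = arcsin 0.4419 = 26.23°.

26.2°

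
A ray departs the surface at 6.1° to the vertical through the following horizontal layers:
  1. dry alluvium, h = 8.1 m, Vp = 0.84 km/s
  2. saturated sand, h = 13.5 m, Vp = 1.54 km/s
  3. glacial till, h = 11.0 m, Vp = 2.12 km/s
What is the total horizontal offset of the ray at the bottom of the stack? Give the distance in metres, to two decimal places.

Apply Snell's law at each interface; in layer i the horizontal offset is hᵢ·tan θᵢ.
Layer 1: θ = 6.10°; offset = 8.1·tan 6.10° = 0.8656 m.
Layer 2: sin θ = 1.54·sin 6.1°/0.84 = 0.1948, θ = 11.23°; offset = 13.5·tan 11.23° = 2.6814 m.
Layer 3: sin θ = 2.12·sin 6.1°/0.84 = 0.2682, θ = 15.56°; offset = 11.0·tan 15.56° = 3.0623 m.
Σ offsets = 6.6093 m.

6.61 m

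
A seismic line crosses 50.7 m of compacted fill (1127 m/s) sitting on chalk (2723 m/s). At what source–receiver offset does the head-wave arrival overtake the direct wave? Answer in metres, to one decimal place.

157.5 m

θ_c = arcsin(1127/2723) = 24.45°, so cos θ_c = 0.9103 and tᵢ = 2h cos θ_c/V₁ = 0.0819 s.
At crossover x/V₁ = x/V₂ + tᵢ ⇒ x = tᵢ/(1/V₁ − 1/V₂) = 0.08191/(8.8731e-04 − 3.6724e-04) = 157.49 m.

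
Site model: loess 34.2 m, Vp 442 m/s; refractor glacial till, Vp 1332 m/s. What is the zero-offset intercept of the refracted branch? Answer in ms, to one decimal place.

146.0 ms

tᵢ = 2h·√(V₂²−V₁²)/(V₁V₂).
√(V₂²−V₁²) = √(1332²−442²) = 1256.5 m/s.
tᵢ = 2·34.2·1256.5/(442·1332) = 0.14598 s.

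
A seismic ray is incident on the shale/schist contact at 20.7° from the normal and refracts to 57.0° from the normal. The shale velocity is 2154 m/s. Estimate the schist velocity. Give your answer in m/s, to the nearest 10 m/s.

5110 m/s

Snell's law: sin 20.7°/V₁ = sin 57.0°/V₂.
V₂ = V₁·sin 57.0°/sin 20.7° = 2154 × 2.3726 = 5110.68 m/s.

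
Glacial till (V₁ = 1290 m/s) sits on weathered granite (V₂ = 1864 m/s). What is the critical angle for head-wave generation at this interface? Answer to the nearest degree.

Critical incidence: sin θ_c = V₁/V₂ = 1290/1864 = 0.6921.
θ_c = arcsin 0.6921 = 43.79°.

44°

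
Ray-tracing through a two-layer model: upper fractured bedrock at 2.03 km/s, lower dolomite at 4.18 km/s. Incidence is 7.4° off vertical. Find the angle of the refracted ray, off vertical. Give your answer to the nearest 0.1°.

sin θ₁/V₁ = sin θ₂/V₂ ⇒ sin θ₂ = 4.18·sin 7.4°/2.03 = 4.18·0.1288/2.03 = 0.2652.
θ₂ = sin⁻¹(0.2652) = 15.38° (from vertical).

15.4°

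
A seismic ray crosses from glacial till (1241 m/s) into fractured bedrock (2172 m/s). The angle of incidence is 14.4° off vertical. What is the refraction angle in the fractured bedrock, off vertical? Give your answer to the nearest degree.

26°

Snell's law: sin θ₂ = (V₂/V₁)·sin θ₁ = (2172/1241)·sin 14.4° = 0.4353.
θ₂ = sin⁻¹(0.4353) = 25.80° (from vertical).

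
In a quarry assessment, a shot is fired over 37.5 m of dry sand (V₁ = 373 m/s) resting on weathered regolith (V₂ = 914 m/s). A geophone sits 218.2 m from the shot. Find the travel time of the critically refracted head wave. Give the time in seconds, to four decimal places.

θ_c = arcsin(V₁/V₂) = arcsin(373/914) = 24.09°, cos θ_c = 0.9129.
Intercept time tᵢ = 2h cos θ_c / V₁ = 2·37.5·0.9129/373 = 0.18357 s.
t = x/V₂ + tᵢ = 218.2/914 + 0.18357 = 0.42230 s.

0.4223 s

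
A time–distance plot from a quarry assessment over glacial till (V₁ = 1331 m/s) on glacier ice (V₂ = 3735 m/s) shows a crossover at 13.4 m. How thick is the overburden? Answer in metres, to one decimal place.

4.6 m

h = (x_cross/2)·√((V₂−V₁)/(V₂+V₁)).
(V₂−V₁)/(V₂+V₁) = (3735−1331)/(3735+1331) = 0.4745; √ = 0.6889.
h = (13.4/2)·0.6889 = 4.62 m.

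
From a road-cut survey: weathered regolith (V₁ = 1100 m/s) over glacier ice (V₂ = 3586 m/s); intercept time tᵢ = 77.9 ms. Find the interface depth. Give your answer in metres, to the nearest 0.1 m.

45.0 m

θ_c = arcsin(1100/3586) = 17.86°; cos θ_c = 0.9518.
tᵢ = 2h cos θ_c/V₁ ⇒ h = tᵢ·V₁/(2 cos θ_c) = 0.0779·1100/(2·0.9518) = 45.02 m.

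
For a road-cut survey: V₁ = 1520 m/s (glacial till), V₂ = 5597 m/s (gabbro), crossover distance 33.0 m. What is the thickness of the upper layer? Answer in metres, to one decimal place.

x_cross = 2h·√((V₂+V₁)/(V₂−V₁)) → h = x_cross / (2·√((V₂+V₁)/(V₂−V₁))).
√((V₂+V₁)/(V₂−V₁)) = √((5597+1520)/(5597−1520)) = 1.3212.
h = 33.0 / (2·1.3212) = 12.49 m.

12.5 m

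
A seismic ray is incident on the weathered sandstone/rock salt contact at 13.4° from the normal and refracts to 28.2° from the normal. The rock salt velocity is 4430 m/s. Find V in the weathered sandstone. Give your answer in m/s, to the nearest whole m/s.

2173 m/s

sin 13.4° = 0.2317; sin 28.2° = 0.4726.
V₁ = V₂·(sin θ₁/sin θ₂) = 4430·(0.2317/0.4726) = 2172.56 m/s.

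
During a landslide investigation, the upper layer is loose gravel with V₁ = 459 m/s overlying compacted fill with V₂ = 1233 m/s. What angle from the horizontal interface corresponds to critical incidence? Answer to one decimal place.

At critical incidence the refracted ray runs along the interface (θ₂ = 90°), so sin θ_c = V₁/V₂.
θ_c = arcsin(459/1233) = arcsin 0.3723 = 21.86°.
Measured from the interface: 90° − 21.86° = 68.14°.

68.1°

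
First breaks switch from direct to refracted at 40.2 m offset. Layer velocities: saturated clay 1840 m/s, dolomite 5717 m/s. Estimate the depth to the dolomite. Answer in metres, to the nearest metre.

14 m

h = (x_cross/2)·√((V₂−V₁)/(V₂+V₁)).
(V₂−V₁)/(V₂+V₁) = (5717−1840)/(5717+1840) = 0.5130; √ = 0.7163.
h = (40.2/2)·0.7163 = 14.40 m.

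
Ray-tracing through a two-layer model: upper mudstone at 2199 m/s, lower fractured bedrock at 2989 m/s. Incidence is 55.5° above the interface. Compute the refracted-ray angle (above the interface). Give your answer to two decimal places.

39.66°

Convert to the normal: θ₁ = 90° − 55.5° = 34.5°.
Snell's law: sin θ₂ = (V₂/V₁)·sin θ₁ = (2989/2199)·sin 34.5° = 0.7699.
θ₂ = sin⁻¹(0.7699) = 50.34° (from vertical).
From the interface: 90° − 50.34° = 39.66°.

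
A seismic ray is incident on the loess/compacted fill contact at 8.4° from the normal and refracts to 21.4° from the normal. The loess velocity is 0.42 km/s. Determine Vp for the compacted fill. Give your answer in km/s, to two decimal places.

Snell's law: sin 8.4°/V₁ = sin 21.4°/V₂.
V₂ = V₁·sin 21.4°/sin 8.4° = 0.42 × 2.4977 = 1.05 km/s.

1.05 km/s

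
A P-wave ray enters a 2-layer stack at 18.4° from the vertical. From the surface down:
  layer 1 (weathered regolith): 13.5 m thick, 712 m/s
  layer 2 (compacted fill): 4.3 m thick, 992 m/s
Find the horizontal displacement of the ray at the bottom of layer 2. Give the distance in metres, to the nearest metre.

7 m

Apply Snell's law at each interface; in layer i the horizontal offset is hᵢ·tan θᵢ.
Layer 1: θ = 18.40°; offset = 13.5·tan 18.40° = 4.491 m.
Layer 2: sin θ = 992·sin 18.4°/712 = 0.4398, θ = 26.09°; offset = 4.3·tan 26.09° = 2.106 m.
Σ offsets = 6.596 m.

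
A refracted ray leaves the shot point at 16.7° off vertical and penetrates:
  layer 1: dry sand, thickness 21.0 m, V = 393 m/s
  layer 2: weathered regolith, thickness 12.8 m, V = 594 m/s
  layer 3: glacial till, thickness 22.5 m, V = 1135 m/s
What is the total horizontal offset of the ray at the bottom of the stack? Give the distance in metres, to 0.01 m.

Ray parameter p = sin 16.7° / 393 m/s = 7.3120e-04 s/m.
Layer 1: θ = 16.70°; offset = 21.0·tan 16.70° = 6.3003 m.
Layer 2: sin θ = p·594 = 0.4343 → θ = 25.74°; offset = 12.8·tan 25.74° = 6.1720 m.
Layer 3: sin θ = p·1135 = 0.8299 → θ = 56.09°; offset = 22.5·tan 56.09° = 33.4701 m.
Σ offsets = 45.9424 m.

45.94 m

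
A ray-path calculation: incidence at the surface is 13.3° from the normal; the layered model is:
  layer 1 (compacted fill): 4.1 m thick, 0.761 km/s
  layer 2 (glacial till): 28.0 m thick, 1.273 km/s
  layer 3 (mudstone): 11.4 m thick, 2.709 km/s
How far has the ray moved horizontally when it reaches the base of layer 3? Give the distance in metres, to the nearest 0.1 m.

28.9 m

Ray parameter p = sin 13.3° / 0.761 km/s = 3.0230e-01 s/km.
Layer 1: θ = 13.30°; offset = 4.1·tan 13.30° = 0.969 m.
Layer 2: sin θ = p·1.273 = 0.3848 → θ = 22.63°; offset = 28.0·tan 22.63° = 11.674 m.
Layer 3: sin θ = p·2.709 = 0.8189 → θ = 54.98°; offset = 11.4·tan 54.98° = 16.267 m.
Summing the layer offsets gives 28.911 m.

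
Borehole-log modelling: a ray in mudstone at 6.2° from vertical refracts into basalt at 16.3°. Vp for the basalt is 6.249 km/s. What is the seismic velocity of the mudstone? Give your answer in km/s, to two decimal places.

Snell's law: sin 6.2°/V₁ = sin 16.3°/V₂.
V₁ = V₂·sin 6.2°/sin 16.3° = 6.249 × 0.3848 = 2.40 km/s.

2.40 km/s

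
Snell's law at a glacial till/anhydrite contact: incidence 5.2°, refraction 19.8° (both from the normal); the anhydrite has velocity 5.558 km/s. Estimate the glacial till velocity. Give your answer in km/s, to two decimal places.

sin 5.2° = 0.0906; sin 19.8° = 0.3387.
V₁ = V₂·(sin θ₁/sin θ₂) = 5.558·(0.0906/0.3387) = 1.49 km/s.

1.49 km/s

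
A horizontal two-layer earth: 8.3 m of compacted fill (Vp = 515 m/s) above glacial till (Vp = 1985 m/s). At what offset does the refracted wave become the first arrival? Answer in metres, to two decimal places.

θ_c = arcsin(515/1985) = 15.04°, so cos θ_c = 0.9658 and tᵢ = 2h cos θ_c/V₁ = 0.0311 s.
At crossover x/V₁ = x/V₂ + tᵢ ⇒ x = tᵢ/(1/V₁ − 1/V₂) = 0.03113/(1.9417e-03 − 5.0378e-04) = 21.65 m.

21.65 m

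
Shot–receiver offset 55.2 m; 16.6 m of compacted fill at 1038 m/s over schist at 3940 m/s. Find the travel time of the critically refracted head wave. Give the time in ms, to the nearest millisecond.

45 ms

t = x/V₂ + 2h·√(V₂²−V₁²)/(V₁V₂).
√(V₂²−V₁²) = √(3940²−1038²) = 3800.8 m/s; delay term = 2·16.6·3800.8/(1038·3940) = 0.03085 s.
t = 55.2/3940 + 0.03085 = 0.04486 s.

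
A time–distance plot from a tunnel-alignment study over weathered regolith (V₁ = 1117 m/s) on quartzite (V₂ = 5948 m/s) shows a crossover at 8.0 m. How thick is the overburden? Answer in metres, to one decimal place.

3.3 m

h = (x_cross/2)·√((V₂−V₁)/(V₂+V₁)).
(V₂−V₁)/(V₂+V₁) = (5948−1117)/(5948+1117) = 0.6838; √ = 0.8269.
h = (8.0/2)·0.8269 = 3.31 m.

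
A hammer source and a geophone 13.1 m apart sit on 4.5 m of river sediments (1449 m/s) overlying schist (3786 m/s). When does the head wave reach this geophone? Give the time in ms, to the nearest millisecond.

9 ms

t = x/V₂ + 2h·√(V₂²−V₁²)/(V₁V₂).
√(V₂²−V₁²) = √(3786²−1449²) = 3497.7 m/s; delay term = 2·4.5·3497.7/(1449·3786) = 0.00574 s.
t = 13.1/3786 + 0.00574 = 0.00920 s.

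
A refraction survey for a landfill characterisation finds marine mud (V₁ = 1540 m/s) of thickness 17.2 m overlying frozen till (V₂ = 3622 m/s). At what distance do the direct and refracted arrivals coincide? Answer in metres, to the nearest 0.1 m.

54.2 m

θ_c = arcsin(1540/3622) = 25.16°, so cos θ_c = 0.9051 and tᵢ = 2h cos θ_c/V₁ = 0.0202 s.
At crossover x/V₁ = x/V₂ + tᵢ ⇒ x = tᵢ/(1/V₁ − 1/V₂) = 0.02022/(6.4935e-04 − 2.7609e-04) = 54.17 m.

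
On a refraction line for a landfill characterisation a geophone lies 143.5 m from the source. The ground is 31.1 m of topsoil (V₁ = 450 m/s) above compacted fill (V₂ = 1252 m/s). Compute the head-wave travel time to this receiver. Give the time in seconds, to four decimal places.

t = x/V₂ + 2h·√(V₂²−V₁²)/(V₁V₂).
√(V₂²−V₁²) = √(1252²−450²) = 1168.3 m/s; delay term = 2·31.1·1168.3/(450·1252) = 0.12899 s.
t = 143.5/1252 + 0.12899 = 0.24360 s.

0.2436 s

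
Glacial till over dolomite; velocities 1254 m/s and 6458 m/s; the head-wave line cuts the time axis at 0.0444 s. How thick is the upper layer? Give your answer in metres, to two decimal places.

h = tᵢ·V₁·V₂ / (2·√(V₂²−V₁²)).
√(V₂²−V₁²) = √(6458² − 1254²) = 6335.1 m/s.
h = 0.0444 s × 1254 × 6458 / (2 × 6335.1) = 28.38 m.

28.38 m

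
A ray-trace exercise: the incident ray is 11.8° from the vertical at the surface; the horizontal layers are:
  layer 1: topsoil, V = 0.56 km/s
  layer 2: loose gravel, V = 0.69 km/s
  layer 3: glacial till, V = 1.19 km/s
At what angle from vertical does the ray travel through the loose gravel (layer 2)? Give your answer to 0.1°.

Ray parameter p = sin 11.8° / 0.56 = 3.6517e-01 s/km.
sin θ_2 = p·V_2 = 3.6517e-01 × 0.69 = 0.2520.
θ_2 = 14.59° from the vertical.

14.6°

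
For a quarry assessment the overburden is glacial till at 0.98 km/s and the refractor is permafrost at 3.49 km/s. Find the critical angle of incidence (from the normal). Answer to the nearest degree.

Critical incidence: sin θ_c = V₁/V₂ = 0.98/3.49 = 0.2808.
θ_c = arcsin 0.2808 = 16.31°.

16°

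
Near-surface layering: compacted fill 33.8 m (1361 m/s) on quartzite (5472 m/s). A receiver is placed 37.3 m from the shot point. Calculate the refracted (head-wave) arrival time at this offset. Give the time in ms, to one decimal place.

54.9 ms

θ_c = arcsin(V₁/V₂) = arcsin(1361/5472) = 14.40°, cos θ_c = 0.9686.
Intercept time tᵢ = 2h cos θ_c / V₁ = 2·33.8·0.9686/1361 = 0.04811 s.
t = x/V₂ + tᵢ = 37.3/5472 + 0.04811 = 0.05493 s.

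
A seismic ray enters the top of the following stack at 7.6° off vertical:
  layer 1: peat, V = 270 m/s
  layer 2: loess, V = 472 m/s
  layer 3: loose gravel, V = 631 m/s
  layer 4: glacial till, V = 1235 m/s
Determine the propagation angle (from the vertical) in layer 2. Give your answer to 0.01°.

13.37°

Ray parameter p = sin 7.6° / 270 = 4.8984e-04 s/m.
sin θ_2 = p·V_2 = 4.8984e-04 × 472 = 0.2312.
θ_2 = arcsin 0.2312 = 13.37°.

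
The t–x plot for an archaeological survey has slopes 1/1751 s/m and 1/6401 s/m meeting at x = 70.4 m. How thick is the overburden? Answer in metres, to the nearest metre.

x_cross = 2h·√((V₂+V₁)/(V₂−V₁)) → h = x_cross / (2·√((V₂+V₁)/(V₂−V₁))).
√((V₂+V₁)/(V₂−V₁)) = √((6401+1751)/(6401−1751)) = 1.3241.
h = 70.4 / (2·1.3241) = 26.59 m.

27 m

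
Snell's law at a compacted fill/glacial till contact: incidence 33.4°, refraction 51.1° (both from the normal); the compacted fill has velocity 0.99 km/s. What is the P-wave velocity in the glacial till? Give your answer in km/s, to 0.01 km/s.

1.40 km/s

sin 33.4° = 0.5505; sin 51.1° = 0.7782.
V₂ = V₁·(sin θ₂/sin θ₁) = 0.99·(0.7782/0.5505) = 1.40 km/s.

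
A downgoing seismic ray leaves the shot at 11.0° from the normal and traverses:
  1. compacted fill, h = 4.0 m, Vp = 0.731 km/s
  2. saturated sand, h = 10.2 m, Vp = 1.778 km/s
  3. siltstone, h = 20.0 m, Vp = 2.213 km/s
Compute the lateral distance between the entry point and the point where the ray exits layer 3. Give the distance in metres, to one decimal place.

p = sin θ₁/V₁ = sin 11.0°/0.731 = 2.6102e-01 s/km is conserved through the stack.
Layer 1: θ = 11.00°; offset = 4.0·tan 11.00° = 0.778 m.
Layer 2: sin θ = p·1.778 = 0.4641 → θ = 27.65°; offset = 10.2·tan 27.65° = 5.344 m.
Layer 3: sin θ = p·2.213 = 0.5776 → θ = 35.29°; offset = 20.0·tan 35.29° = 14.153 m.
Σ offsets = 20.275 m.

20.3 m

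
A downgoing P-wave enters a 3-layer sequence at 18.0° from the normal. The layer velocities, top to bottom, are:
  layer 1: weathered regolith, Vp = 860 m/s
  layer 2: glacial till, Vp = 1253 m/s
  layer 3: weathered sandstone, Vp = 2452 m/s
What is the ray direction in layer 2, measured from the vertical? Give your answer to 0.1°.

26.8°

Snell's law across each interface conserves sin θ / V, so sin θ_2 = V_2·sin θ₁/V₁.
sin θ_2 = 1253 × sin 18.0° / 860 = 0.4502.
θ_2 = arcsin 0.4502 = 26.76°.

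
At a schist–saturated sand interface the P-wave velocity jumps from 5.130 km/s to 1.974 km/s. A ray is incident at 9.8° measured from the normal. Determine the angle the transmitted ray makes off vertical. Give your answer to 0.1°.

3.8°

Snell's law: sin θ₂ = (V₂/V₁)·sin θ₁ = (1.974/5.130)·sin 9.8° = 0.0655.
θ₂ = arcsin 0.0655 = 3.76° from the normal.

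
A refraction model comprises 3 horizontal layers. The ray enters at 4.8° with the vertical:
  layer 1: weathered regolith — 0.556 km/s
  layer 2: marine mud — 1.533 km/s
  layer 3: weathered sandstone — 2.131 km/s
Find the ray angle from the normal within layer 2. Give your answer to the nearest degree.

Snell's law across each interface conserves sin θ / V, so sin θ_2 = V_2·sin θ₁/V₁.
sin θ_2 = 1.533 × sin 4.8° / 0.556 = 0.2307.
θ_2 = arcsin 0.2307 = 13.34°.

13°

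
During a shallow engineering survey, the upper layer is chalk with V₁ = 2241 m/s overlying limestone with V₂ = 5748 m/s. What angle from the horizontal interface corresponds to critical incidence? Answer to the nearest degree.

67°

At critical incidence the refracted ray runs along the interface (θ₂ = 90°), so sin θ_c = V₁/V₂.
θ_c = arcsin(2241/5748) = arcsin 0.3899 = 22.95°.
Measured from the interface: 90° − 22.95° = 67.05°.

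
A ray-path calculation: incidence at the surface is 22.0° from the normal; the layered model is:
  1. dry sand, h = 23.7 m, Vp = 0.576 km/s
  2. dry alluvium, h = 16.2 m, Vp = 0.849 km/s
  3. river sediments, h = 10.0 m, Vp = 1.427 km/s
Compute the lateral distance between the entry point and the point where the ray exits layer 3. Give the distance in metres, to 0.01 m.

Apply Snell's law at each interface; in layer i the horizontal offset is hᵢ·tan θᵢ.
Layer 1: θ = 22.00°; offset = 23.7·tan 22.00° = 9.5754 m.
Layer 2: sin θ = 0.849·sin 22.0°/0.576 = 0.5522, θ = 33.51°; offset = 16.2·tan 33.51° = 10.7286 m.
Layer 3: sin θ = 1.427·sin 22.0°/0.576 = 0.9281, θ = 68.13°; offset = 10.0·tan 68.13° = 24.9193 m.
Σ offsets = 45.2234 m.

45.22 m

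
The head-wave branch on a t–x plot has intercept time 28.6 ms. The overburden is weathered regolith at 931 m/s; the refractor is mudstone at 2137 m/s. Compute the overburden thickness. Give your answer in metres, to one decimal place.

14.8 m

h = tᵢ·V₁·V₂ / (2·√(V₂²−V₁²)).
√(V₂²−V₁²) = √(2137² − 931²) = 1923.5 m/s.
h = 0.0286 s × 931 × 2137 / (2 × 1923.5) = 14.79 m.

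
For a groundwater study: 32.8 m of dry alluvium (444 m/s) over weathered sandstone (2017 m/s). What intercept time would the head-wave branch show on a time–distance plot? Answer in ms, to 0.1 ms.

θ_c = arcsin(V₁/V₂) = arcsin(444/2017) = 12.72°; cos θ_c = 0.9755.
tᵢ = 2h·cos θ_c / V₁ = 2·32.8·0.9755 / 444 = 0.14412 s.

144.1 ms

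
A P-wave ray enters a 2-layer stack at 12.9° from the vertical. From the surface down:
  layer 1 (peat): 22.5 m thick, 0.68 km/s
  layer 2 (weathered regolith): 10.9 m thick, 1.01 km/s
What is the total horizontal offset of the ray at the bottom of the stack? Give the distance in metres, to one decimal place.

Apply Snell's law at each interface; in layer i the horizontal offset is hᵢ·tan θᵢ.
Layer 1: θ = 12.90°; offset = 22.5·tan 12.90° = 5.153 m.
Layer 2: sin θ = 1.01·sin 12.9°/0.68 = 0.3316, θ = 19.37°; offset = 10.9·tan 19.37° = 3.831 m.
Total horizontal offset = 8.984 m.

9.0 m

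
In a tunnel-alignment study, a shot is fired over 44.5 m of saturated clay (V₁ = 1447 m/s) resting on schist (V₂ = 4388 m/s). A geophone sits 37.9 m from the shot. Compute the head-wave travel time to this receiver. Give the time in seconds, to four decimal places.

0.0667 s

t = x/V₂ + 2h·√(V₂²−V₁²)/(V₁V₂).
√(V₂²−V₁²) = √(4388²−1447²) = 4142.6 m/s; delay term = 2·44.5·4142.6/(1447·4388) = 0.05807 s.
t = 37.9/4388 + 0.05807 = 0.06670 s.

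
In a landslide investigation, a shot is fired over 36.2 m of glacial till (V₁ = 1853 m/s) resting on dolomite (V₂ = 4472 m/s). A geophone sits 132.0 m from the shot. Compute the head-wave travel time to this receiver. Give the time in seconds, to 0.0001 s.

0.0651 s

θ_c = arcsin(V₁/V₂) = arcsin(1853/4472) = 24.48°, cos θ_c = 0.9101.
Intercept time tᵢ = 2h cos θ_c / V₁ = 2·36.2·0.9101/1853 = 0.03556 s.
t = x/V₂ + tᵢ = 132.0/4472 + 0.03556 = 0.06508 s.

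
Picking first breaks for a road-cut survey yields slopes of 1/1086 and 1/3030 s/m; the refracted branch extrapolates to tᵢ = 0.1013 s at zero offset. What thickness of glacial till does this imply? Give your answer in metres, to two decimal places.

58.92 m

θ_c = arcsin(1086/3030) = 21.00°; cos θ_c = 0.9336.
tᵢ = 2h cos θ_c/V₁ ⇒ h = tᵢ·V₁/(2 cos θ_c) = 0.1013·1086/(2·0.9336) = 58.92 m.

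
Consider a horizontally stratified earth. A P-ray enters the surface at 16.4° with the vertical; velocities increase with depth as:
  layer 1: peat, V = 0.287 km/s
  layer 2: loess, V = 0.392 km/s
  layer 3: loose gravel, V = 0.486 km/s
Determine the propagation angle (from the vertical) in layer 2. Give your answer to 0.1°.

22.7°

Snell's law across each interface conserves sin θ / V, so sin θ_2 = V_2·sin θ₁/V₁.
sin θ_2 = 0.392 × sin 16.4° / 0.287 = 0.3856.
θ_2 = arcsin 0.3856 = 22.68°.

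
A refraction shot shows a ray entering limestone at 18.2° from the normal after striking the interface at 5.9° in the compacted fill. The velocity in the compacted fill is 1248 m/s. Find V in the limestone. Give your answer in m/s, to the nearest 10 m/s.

Snell's law: sin 5.9°/V₁ = sin 18.2°/V₂.
V₂ = V₁·sin 18.2°/sin 5.9° = 1248 × 3.0385 = 3792.05 m/s.

3790 m/s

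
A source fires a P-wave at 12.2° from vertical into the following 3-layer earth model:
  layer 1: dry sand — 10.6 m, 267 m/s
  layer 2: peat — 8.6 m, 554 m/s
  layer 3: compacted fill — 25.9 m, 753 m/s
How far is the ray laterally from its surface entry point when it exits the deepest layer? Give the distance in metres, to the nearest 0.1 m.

25.7 m

Apply Snell's law at each interface; in layer i the horizontal offset is hᵢ·tan θᵢ.
Layer 1: θ = 12.20°; offset = 10.6·tan 12.20° = 2.292 m.
Layer 2: sin θ = 554·sin 12.2°/267 = 0.4385, θ = 26.01°; offset = 8.6·tan 26.01° = 4.196 m.
Layer 3: sin θ = 753·sin 12.2°/267 = 0.5960, θ = 36.58°; offset = 25.9·tan 36.58° = 19.223 m.
Σ offsets = 25.711 m.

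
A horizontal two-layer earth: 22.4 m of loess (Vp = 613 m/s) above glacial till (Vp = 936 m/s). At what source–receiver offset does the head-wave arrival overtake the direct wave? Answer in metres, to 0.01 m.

x_cross = 2h·√((V₂+V₁)/(V₂−V₁)).
(V₂+V₁)/(V₂−V₁) = (936+613)/(936−613) = 4.7957; √ = 2.1899.
x_cross = 2·22.4·2.1899 = 98.11 m.

98.11 m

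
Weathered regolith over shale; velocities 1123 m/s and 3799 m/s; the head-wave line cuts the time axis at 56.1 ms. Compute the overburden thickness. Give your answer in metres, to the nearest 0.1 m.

33.0 m

h = tᵢ·V₁·V₂ / (2·√(V₂²−V₁²)).
√(V₂²−V₁²) = √(3799² − 1123²) = 3629.2 m/s.
h = 0.0561 s × 1123 × 3799 / (2 × 3629.2) = 32.97 m.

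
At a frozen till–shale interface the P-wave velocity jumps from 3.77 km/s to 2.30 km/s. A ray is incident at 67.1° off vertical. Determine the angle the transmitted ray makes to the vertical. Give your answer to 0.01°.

Snell's law: sin θ₂ = (V₂/V₁)·sin θ₁ = (2.30/3.77)·sin 67.1° = 0.5620.
θ₂ = sin⁻¹(0.5620) = 34.19° (from vertical).

34.19°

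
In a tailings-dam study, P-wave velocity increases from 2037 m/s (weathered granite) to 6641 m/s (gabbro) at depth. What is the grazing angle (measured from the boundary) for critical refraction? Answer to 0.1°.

At critical incidence the refracted ray runs along the interface (θ₂ = 90°), so sin θ_c = V₁/V₂.
θ_c = arcsin(2037/6641) = arcsin 0.3067 = 17.86°.
Measured from the interface: 90° − 17.86° = 72.14°.

72.1°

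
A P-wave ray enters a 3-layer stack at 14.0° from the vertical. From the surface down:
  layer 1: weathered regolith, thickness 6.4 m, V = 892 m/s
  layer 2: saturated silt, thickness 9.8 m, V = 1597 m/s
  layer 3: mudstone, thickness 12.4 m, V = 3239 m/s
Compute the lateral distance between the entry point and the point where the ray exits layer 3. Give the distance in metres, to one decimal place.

29.1 m

p = sin θ₁/V₁ = sin 14.0°/892 = 2.7121e-04 s/m is conserved through the stack.
Layer 1: θ = 14.00°; offset = 6.4·tan 14.00° = 1.596 m.
Layer 2: sin θ = p·1597 = 0.4331 → θ = 25.67°; offset = 9.8·tan 25.67° = 4.709 m.
Layer 3: sin θ = p·3239 = 0.8785 → θ = 61.46°; offset = 12.4·tan 61.46° = 22.797 m.
Σ offsets = 29.102 m.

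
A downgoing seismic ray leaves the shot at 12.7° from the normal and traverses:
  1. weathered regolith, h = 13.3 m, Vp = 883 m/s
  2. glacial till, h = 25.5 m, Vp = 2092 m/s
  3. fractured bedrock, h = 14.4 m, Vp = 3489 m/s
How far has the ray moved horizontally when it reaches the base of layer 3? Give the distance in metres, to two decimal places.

43.81 m

Apply Snell's law at each interface; in layer i the horizontal offset is hᵢ·tan θᵢ.
Layer 1: θ = 12.70°; offset = 13.3·tan 12.70° = 2.9973 m.
Layer 2: sin θ = 2092·sin 12.7°/883 = 0.5209, θ = 31.39°; offset = 25.5·tan 31.39° = 15.5591 m.
Layer 3: sin θ = 3489·sin 12.7°/883 = 0.8687, θ = 60.31°; offset = 14.4·tan 60.31° = 25.2515 m.
Σ offsets = 43.8079 m.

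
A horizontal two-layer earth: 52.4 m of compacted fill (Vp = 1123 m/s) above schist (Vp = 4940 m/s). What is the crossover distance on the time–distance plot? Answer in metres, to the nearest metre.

132 m

x_cross = 2h·√((V₂+V₁)/(V₂−V₁)).
(V₂+V₁)/(V₂−V₁) = (4940+1123)/(4940−1123) = 1.5884; √ = 1.2603.
x_cross = 2·52.4·1.2603 = 132.08 m.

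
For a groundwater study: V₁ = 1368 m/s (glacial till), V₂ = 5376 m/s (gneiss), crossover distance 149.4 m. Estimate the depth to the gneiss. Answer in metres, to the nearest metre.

x_cross = 2h·√((V₂+V₁)/(V₂−V₁)) → h = x_cross / (2·√((V₂+V₁)/(V₂−V₁))).
√((V₂+V₁)/(V₂−V₁)) = √((5376+1368)/(5376−1368)) = 1.2972.
h = 149.4 / (2·1.2972) = 57.59 m.

58 m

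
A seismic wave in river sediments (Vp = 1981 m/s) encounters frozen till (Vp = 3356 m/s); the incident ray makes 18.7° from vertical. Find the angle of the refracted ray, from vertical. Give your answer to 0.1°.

32.9°

Snell's law: sin θ₂ = (V₂/V₁)·sin θ₁ = (3356/1981)·sin 18.7° = 0.5431.
θ₂ = arcsin 0.5431 = 32.90° from the normal.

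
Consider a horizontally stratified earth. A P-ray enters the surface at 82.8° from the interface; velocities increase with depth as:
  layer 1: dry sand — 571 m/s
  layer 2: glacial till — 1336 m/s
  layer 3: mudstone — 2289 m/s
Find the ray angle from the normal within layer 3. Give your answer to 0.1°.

30.2°

From the normal: θ₁ = 90° − 82.8° = 7.2°.
Ray parameter p = sin 7.2° / 571 = 2.1950e-04 s/m.
sin θ_3 = p·V_3 = 2.1950e-04 × 2289 = 0.5024.
θ_3 = 30.16° from the vertical.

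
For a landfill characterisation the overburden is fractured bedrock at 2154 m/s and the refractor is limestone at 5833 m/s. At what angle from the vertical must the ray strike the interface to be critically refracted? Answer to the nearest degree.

22°

At critical incidence the refracted ray runs along the interface (θ₂ = 90°), so sin θ_c = V₁/V₂.
θ_c = arcsin(2154/5833) = arcsin 0.3693 = 21.67°.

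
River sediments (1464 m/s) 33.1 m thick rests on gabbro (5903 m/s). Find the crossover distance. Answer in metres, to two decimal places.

θ_c = arcsin(1464/5903) = 14.36°, so cos θ_c = 0.9688 and tᵢ = 2h cos θ_c/V₁ = 0.0438 s.
At crossover x/V₁ = x/V₂ + tᵢ ⇒ x = tᵢ/(1/V₁ − 1/V₂) = 0.04381/(6.8306e-04 − 1.6941e-04) = 85.28 m.

85.28 m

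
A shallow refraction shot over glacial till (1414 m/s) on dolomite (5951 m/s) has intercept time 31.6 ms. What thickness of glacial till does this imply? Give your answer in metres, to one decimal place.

h = tᵢ·V₁·V₂ / (2·√(V₂²−V₁²)).
√(V₂²−V₁²) = √(5951² − 1414²) = 5780.6 m/s.
h = 0.0316 s × 1414 × 5951 / (2 × 5780.6) = 23.00 m.

23.0 m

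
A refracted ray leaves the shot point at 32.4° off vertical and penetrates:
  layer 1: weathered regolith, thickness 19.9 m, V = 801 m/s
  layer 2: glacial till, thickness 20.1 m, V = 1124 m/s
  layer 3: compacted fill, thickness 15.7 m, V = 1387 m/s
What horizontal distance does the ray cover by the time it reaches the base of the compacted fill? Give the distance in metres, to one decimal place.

74.6 m

Ray parameter p = sin 32.4° / 801 m/s = 6.6895e-04 s/m.
Layer 1: θ = 32.40°; offset = 19.9·tan 32.40° = 12.629 m.
Layer 2: sin θ = p·1124 = 0.7519 → θ = 48.75°; offset = 20.1·tan 48.75° = 22.924 m.
Layer 3: sin θ = p·1387 = 0.9278 → θ = 68.10°; offset = 15.7·tan 68.10° = 39.053 m.
Total horizontal offset = 74.606 m.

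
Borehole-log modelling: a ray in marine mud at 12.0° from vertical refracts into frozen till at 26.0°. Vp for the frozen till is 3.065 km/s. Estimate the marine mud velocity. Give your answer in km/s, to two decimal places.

sin 12.0° = 0.2079; sin 26.0° = 0.4384.
V₁ = V₂·(sin θ₁/sin θ₂) = 3.065·(0.2079/0.4384) = 1.45 km/s.

1.45 km/s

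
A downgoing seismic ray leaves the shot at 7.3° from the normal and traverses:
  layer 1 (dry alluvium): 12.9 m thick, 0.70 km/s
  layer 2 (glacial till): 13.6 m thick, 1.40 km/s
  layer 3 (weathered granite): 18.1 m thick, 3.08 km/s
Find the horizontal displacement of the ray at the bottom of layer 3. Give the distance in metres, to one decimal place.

17.4 m

Apply Snell's law at each interface; in layer i the horizontal offset is hᵢ·tan θᵢ.
Layer 1: θ = 7.30°; offset = 12.9·tan 7.30° = 1.653 m.
Layer 2: sin θ = 1.40·sin 7.3°/0.70 = 0.2541, θ = 14.72°; offset = 13.6·tan 14.72° = 3.573 m.
Layer 3: sin θ = 3.08·sin 7.3°/0.70 = 0.5591, θ = 33.99°; offset = 18.1·tan 33.99° = 12.205 m.
Σ offsets = 17.431 m.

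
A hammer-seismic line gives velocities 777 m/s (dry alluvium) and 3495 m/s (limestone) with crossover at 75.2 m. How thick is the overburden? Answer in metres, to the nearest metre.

30 m

x_cross = 2h·√((V₂+V₁)/(V₂−V₁)) → h = x_cross / (2·√((V₂+V₁)/(V₂−V₁))).
√((V₂+V₁)/(V₂−V₁)) = √((3495+777)/(3495−777)) = 1.2537.
h = 75.2 / (2·1.2537) = 29.99 m.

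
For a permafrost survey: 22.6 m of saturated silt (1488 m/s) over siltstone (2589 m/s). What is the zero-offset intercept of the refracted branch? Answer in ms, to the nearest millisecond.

25 ms

tᵢ = 2h·√(V₂²−V₁²)/(V₁V₂).
√(V₂²−V₁²) = √(2589²−1488²) = 2118.7 m/s.
tᵢ = 2·22.6·2118.7/(1488·2589) = 0.02486 s.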